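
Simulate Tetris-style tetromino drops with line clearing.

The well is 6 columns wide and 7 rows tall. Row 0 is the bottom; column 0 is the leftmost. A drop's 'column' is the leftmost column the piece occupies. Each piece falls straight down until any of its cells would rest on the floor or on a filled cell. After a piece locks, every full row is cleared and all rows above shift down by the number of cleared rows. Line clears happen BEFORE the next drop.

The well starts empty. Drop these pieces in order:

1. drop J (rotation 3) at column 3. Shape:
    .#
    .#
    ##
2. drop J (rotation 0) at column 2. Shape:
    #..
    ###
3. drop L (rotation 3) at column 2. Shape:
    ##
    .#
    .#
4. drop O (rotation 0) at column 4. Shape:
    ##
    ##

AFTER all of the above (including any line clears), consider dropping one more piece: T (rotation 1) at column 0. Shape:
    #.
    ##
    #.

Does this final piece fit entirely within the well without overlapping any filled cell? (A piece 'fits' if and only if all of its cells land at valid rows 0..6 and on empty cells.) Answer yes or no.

Answer: yes

Derivation:
Drop 1: J rot3 at col 3 lands with bottom-row=0; cleared 0 line(s) (total 0); column heights now [0 0 0 1 3 0], max=3
Drop 2: J rot0 at col 2 lands with bottom-row=3; cleared 0 line(s) (total 0); column heights now [0 0 5 4 4 0], max=5
Drop 3: L rot3 at col 2 lands with bottom-row=4; cleared 0 line(s) (total 0); column heights now [0 0 7 7 4 0], max=7
Drop 4: O rot0 at col 4 lands with bottom-row=4; cleared 0 line(s) (total 0); column heights now [0 0 7 7 6 6], max=7
Test piece T rot1 at col 0 (width 2): heights before test = [0 0 7 7 6 6]; fits = True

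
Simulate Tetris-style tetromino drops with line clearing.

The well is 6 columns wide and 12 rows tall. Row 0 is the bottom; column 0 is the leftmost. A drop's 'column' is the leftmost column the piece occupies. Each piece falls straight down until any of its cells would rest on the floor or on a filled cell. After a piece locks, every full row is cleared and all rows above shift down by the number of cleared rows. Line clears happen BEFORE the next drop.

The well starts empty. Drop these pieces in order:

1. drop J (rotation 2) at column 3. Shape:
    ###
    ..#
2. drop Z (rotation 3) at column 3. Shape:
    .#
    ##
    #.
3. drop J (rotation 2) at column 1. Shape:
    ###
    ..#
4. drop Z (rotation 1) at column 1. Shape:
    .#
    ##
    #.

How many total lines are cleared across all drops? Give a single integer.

Drop 1: J rot2 at col 3 lands with bottom-row=0; cleared 0 line(s) (total 0); column heights now [0 0 0 2 2 2], max=2
Drop 2: Z rot3 at col 3 lands with bottom-row=2; cleared 0 line(s) (total 0); column heights now [0 0 0 4 5 2], max=5
Drop 3: J rot2 at col 1 lands with bottom-row=4; cleared 0 line(s) (total 0); column heights now [0 6 6 6 5 2], max=6
Drop 4: Z rot1 at col 1 lands with bottom-row=6; cleared 0 line(s) (total 0); column heights now [0 8 9 6 5 2], max=9

Answer: 0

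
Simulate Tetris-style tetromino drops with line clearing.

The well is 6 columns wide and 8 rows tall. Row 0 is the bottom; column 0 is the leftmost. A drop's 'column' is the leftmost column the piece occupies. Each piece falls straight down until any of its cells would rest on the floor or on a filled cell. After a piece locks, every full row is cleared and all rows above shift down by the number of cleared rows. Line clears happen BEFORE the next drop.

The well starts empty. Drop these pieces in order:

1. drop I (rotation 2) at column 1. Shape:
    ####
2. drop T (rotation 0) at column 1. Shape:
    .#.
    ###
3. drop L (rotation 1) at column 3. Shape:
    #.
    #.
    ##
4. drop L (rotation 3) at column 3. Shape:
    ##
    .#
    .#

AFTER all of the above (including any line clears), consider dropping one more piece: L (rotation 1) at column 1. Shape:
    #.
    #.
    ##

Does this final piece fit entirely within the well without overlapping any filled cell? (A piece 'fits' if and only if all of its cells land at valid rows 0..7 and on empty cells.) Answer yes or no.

Answer: yes

Derivation:
Drop 1: I rot2 at col 1 lands with bottom-row=0; cleared 0 line(s) (total 0); column heights now [0 1 1 1 1 0], max=1
Drop 2: T rot0 at col 1 lands with bottom-row=1; cleared 0 line(s) (total 0); column heights now [0 2 3 2 1 0], max=3
Drop 3: L rot1 at col 3 lands with bottom-row=2; cleared 0 line(s) (total 0); column heights now [0 2 3 5 3 0], max=5
Drop 4: L rot3 at col 3 lands with bottom-row=3; cleared 0 line(s) (total 0); column heights now [0 2 3 6 6 0], max=6
Test piece L rot1 at col 1 (width 2): heights before test = [0 2 3 6 6 0]; fits = True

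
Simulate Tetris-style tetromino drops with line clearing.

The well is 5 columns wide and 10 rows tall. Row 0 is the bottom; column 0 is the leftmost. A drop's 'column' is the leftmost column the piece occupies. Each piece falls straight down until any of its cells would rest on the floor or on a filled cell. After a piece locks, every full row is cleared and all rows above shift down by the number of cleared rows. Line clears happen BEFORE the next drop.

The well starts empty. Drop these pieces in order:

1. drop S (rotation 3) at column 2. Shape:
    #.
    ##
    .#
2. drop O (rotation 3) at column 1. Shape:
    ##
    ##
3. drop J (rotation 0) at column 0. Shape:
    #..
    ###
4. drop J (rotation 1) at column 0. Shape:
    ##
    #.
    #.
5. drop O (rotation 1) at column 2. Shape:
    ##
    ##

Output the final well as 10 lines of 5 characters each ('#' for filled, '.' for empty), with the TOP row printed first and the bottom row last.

Drop 1: S rot3 at col 2 lands with bottom-row=0; cleared 0 line(s) (total 0); column heights now [0 0 3 2 0], max=3
Drop 2: O rot3 at col 1 lands with bottom-row=3; cleared 0 line(s) (total 0); column heights now [0 5 5 2 0], max=5
Drop 3: J rot0 at col 0 lands with bottom-row=5; cleared 0 line(s) (total 0); column heights now [7 6 6 2 0], max=7
Drop 4: J rot1 at col 0 lands with bottom-row=7; cleared 0 line(s) (total 0); column heights now [10 10 6 2 0], max=10
Drop 5: O rot1 at col 2 lands with bottom-row=6; cleared 0 line(s) (total 0); column heights now [10 10 8 8 0], max=10

Answer: ##...
#....
#.##.
#.##.
###..
.##..
.##..
..#..
..##.
...#.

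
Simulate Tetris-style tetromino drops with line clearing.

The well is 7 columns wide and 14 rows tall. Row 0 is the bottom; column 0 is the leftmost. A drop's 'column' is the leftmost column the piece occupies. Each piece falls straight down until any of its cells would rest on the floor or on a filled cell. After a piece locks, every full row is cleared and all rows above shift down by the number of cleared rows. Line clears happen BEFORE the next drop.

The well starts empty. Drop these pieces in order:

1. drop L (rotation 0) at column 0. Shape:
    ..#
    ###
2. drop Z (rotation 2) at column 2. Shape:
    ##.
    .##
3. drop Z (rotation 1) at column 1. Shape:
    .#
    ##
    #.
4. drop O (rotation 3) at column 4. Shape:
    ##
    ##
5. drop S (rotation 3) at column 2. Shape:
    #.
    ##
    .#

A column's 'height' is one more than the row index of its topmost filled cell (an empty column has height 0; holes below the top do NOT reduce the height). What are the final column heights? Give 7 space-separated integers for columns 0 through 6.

Answer: 1 4 7 6 4 4 0

Derivation:
Drop 1: L rot0 at col 0 lands with bottom-row=0; cleared 0 line(s) (total 0); column heights now [1 1 2 0 0 0 0], max=2
Drop 2: Z rot2 at col 2 lands with bottom-row=1; cleared 0 line(s) (total 0); column heights now [1 1 3 3 2 0 0], max=3
Drop 3: Z rot1 at col 1 lands with bottom-row=2; cleared 0 line(s) (total 0); column heights now [1 4 5 3 2 0 0], max=5
Drop 4: O rot3 at col 4 lands with bottom-row=2; cleared 0 line(s) (total 0); column heights now [1 4 5 3 4 4 0], max=5
Drop 5: S rot3 at col 2 lands with bottom-row=4; cleared 0 line(s) (total 0); column heights now [1 4 7 6 4 4 0], max=7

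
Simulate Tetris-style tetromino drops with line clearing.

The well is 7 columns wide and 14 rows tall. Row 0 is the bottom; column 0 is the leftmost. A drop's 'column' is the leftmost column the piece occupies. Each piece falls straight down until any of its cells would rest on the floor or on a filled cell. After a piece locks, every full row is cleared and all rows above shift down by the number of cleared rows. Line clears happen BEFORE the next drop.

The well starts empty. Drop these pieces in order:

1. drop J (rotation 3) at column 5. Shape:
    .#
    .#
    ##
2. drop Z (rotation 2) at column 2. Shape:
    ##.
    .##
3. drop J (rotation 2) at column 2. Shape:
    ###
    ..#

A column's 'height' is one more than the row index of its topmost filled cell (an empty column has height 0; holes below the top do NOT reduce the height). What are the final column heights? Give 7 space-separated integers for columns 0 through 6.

Answer: 0 0 3 3 3 1 3

Derivation:
Drop 1: J rot3 at col 5 lands with bottom-row=0; cleared 0 line(s) (total 0); column heights now [0 0 0 0 0 1 3], max=3
Drop 2: Z rot2 at col 2 lands with bottom-row=0; cleared 0 line(s) (total 0); column heights now [0 0 2 2 1 1 3], max=3
Drop 3: J rot2 at col 2 lands with bottom-row=1; cleared 0 line(s) (total 0); column heights now [0 0 3 3 3 1 3], max=3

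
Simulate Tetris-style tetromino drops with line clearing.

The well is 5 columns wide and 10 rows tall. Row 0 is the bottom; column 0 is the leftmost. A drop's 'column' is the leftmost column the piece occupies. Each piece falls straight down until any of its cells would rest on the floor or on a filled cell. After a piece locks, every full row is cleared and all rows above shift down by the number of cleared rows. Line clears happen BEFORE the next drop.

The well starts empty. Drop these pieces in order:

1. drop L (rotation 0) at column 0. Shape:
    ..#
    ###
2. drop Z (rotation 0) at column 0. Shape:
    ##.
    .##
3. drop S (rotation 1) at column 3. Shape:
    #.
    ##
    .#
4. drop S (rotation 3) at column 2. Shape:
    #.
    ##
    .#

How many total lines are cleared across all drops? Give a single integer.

Drop 1: L rot0 at col 0 lands with bottom-row=0; cleared 0 line(s) (total 0); column heights now [1 1 2 0 0], max=2
Drop 2: Z rot0 at col 0 lands with bottom-row=2; cleared 0 line(s) (total 0); column heights now [4 4 3 0 0], max=4
Drop 3: S rot1 at col 3 lands with bottom-row=0; cleared 0 line(s) (total 0); column heights now [4 4 3 3 2], max=4
Drop 4: S rot3 at col 2 lands with bottom-row=3; cleared 0 line(s) (total 0); column heights now [4 4 6 5 2], max=6

Answer: 0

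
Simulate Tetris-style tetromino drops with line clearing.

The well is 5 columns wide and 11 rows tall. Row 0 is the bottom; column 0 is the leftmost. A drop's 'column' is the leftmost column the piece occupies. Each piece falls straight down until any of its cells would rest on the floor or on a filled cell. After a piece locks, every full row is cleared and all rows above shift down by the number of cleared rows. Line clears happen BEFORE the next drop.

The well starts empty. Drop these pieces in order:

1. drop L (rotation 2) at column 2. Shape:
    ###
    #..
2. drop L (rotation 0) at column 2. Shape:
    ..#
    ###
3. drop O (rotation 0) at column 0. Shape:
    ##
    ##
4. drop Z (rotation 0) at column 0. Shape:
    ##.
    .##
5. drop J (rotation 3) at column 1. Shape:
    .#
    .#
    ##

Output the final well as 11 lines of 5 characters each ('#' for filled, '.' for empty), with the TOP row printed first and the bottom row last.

Drop 1: L rot2 at col 2 lands with bottom-row=0; cleared 0 line(s) (total 0); column heights now [0 0 2 2 2], max=2
Drop 2: L rot0 at col 2 lands with bottom-row=2; cleared 0 line(s) (total 0); column heights now [0 0 3 3 4], max=4
Drop 3: O rot0 at col 0 lands with bottom-row=0; cleared 1 line(s) (total 1); column heights now [1 1 2 2 3], max=3
Drop 4: Z rot0 at col 0 lands with bottom-row=2; cleared 0 line(s) (total 1); column heights now [4 4 3 2 3], max=4
Drop 5: J rot3 at col 1 lands with bottom-row=4; cleared 0 line(s) (total 1); column heights now [4 5 7 2 3], max=7

Answer: .....
.....
.....
.....
..#..
..#..
.##..
##...
.##.#
..###
###..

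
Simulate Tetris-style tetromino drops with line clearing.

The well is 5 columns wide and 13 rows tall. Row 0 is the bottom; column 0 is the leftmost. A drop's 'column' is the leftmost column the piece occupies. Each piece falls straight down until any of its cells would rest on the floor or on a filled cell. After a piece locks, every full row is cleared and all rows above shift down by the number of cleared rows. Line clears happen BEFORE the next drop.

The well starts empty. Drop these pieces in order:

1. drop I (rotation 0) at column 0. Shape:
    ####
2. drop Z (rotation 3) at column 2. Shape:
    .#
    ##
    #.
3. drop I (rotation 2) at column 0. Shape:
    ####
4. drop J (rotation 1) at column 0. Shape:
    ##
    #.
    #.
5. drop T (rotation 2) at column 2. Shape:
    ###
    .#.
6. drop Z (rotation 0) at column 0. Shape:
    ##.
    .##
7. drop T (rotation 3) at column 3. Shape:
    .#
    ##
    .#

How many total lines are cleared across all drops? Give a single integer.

Drop 1: I rot0 at col 0 lands with bottom-row=0; cleared 0 line(s) (total 0); column heights now [1 1 1 1 0], max=1
Drop 2: Z rot3 at col 2 lands with bottom-row=1; cleared 0 line(s) (total 0); column heights now [1 1 3 4 0], max=4
Drop 3: I rot2 at col 0 lands with bottom-row=4; cleared 0 line(s) (total 0); column heights now [5 5 5 5 0], max=5
Drop 4: J rot1 at col 0 lands with bottom-row=5; cleared 0 line(s) (total 0); column heights now [8 8 5 5 0], max=8
Drop 5: T rot2 at col 2 lands with bottom-row=5; cleared 0 line(s) (total 0); column heights now [8 8 7 7 7], max=8
Drop 6: Z rot0 at col 0 lands with bottom-row=8; cleared 0 line(s) (total 0); column heights now [10 10 9 7 7], max=10
Drop 7: T rot3 at col 3 lands with bottom-row=7; cleared 0 line(s) (total 0); column heights now [10 10 9 9 10], max=10

Answer: 0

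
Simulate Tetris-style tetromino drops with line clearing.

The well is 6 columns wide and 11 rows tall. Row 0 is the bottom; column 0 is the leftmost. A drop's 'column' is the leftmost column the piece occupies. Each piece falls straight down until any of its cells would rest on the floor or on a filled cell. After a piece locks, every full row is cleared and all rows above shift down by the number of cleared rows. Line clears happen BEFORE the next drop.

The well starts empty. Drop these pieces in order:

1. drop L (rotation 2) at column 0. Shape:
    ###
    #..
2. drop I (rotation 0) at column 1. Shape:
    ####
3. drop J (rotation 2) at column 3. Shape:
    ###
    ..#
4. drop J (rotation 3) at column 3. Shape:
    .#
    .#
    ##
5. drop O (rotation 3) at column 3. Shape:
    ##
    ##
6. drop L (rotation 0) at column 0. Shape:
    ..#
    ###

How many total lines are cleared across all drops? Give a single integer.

Drop 1: L rot2 at col 0 lands with bottom-row=0; cleared 0 line(s) (total 0); column heights now [2 2 2 0 0 0], max=2
Drop 2: I rot0 at col 1 lands with bottom-row=2; cleared 0 line(s) (total 0); column heights now [2 3 3 3 3 0], max=3
Drop 3: J rot2 at col 3 lands with bottom-row=2; cleared 0 line(s) (total 0); column heights now [2 3 3 4 4 4], max=4
Drop 4: J rot3 at col 3 lands with bottom-row=4; cleared 0 line(s) (total 0); column heights now [2 3 3 5 7 4], max=7
Drop 5: O rot3 at col 3 lands with bottom-row=7; cleared 0 line(s) (total 0); column heights now [2 3 3 9 9 4], max=9
Drop 6: L rot0 at col 0 lands with bottom-row=3; cleared 1 line(s) (total 1); column heights now [2 3 4 8 8 3], max=8

Answer: 1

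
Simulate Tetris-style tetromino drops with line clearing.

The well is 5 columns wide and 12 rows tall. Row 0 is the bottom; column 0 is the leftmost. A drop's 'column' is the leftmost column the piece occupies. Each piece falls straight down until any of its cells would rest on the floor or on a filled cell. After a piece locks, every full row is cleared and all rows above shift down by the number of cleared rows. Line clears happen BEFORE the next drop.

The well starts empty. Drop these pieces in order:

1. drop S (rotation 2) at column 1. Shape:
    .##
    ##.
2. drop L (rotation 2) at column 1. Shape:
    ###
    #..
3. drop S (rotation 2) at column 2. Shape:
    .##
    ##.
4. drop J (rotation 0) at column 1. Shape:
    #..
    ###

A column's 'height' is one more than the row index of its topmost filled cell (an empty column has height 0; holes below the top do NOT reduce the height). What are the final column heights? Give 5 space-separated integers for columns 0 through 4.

Answer: 0 7 6 6 5

Derivation:
Drop 1: S rot2 at col 1 lands with bottom-row=0; cleared 0 line(s) (total 0); column heights now [0 1 2 2 0], max=2
Drop 2: L rot2 at col 1 lands with bottom-row=1; cleared 0 line(s) (total 0); column heights now [0 3 3 3 0], max=3
Drop 3: S rot2 at col 2 lands with bottom-row=3; cleared 0 line(s) (total 0); column heights now [0 3 4 5 5], max=5
Drop 4: J rot0 at col 1 lands with bottom-row=5; cleared 0 line(s) (total 0); column heights now [0 7 6 6 5], max=7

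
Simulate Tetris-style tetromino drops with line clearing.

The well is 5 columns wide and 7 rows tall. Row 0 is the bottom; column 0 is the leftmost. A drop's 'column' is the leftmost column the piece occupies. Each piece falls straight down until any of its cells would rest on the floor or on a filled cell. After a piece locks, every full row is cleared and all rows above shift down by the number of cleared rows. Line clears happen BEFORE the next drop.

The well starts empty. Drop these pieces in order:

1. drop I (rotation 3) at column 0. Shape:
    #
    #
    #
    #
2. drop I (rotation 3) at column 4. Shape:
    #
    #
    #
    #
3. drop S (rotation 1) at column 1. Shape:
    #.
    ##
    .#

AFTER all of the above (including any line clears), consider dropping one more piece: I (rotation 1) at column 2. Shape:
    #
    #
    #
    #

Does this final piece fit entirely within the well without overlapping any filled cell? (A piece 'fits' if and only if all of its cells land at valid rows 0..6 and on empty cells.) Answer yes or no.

Drop 1: I rot3 at col 0 lands with bottom-row=0; cleared 0 line(s) (total 0); column heights now [4 0 0 0 0], max=4
Drop 2: I rot3 at col 4 lands with bottom-row=0; cleared 0 line(s) (total 0); column heights now [4 0 0 0 4], max=4
Drop 3: S rot1 at col 1 lands with bottom-row=0; cleared 0 line(s) (total 0); column heights now [4 3 2 0 4], max=4
Test piece I rot1 at col 2 (width 1): heights before test = [4 3 2 0 4]; fits = True

Answer: yes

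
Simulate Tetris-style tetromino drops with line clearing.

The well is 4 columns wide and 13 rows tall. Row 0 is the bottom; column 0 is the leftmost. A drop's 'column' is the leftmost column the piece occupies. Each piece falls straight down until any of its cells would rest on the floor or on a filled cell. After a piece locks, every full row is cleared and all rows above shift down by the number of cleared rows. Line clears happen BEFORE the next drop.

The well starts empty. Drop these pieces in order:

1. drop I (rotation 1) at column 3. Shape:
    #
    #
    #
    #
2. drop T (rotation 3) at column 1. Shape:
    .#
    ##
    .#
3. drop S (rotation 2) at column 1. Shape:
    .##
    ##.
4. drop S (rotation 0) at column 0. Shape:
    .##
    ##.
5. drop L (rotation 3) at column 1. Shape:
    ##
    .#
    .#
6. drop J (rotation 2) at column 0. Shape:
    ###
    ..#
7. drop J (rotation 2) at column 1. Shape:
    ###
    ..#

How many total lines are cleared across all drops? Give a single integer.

Drop 1: I rot1 at col 3 lands with bottom-row=0; cleared 0 line(s) (total 0); column heights now [0 0 0 4], max=4
Drop 2: T rot3 at col 1 lands with bottom-row=0; cleared 0 line(s) (total 0); column heights now [0 2 3 4], max=4
Drop 3: S rot2 at col 1 lands with bottom-row=3; cleared 0 line(s) (total 0); column heights now [0 4 5 5], max=5
Drop 4: S rot0 at col 0 lands with bottom-row=4; cleared 1 line(s) (total 1); column heights now [0 5 5 4], max=5
Drop 5: L rot3 at col 1 lands with bottom-row=5; cleared 0 line(s) (total 1); column heights now [0 8 8 4], max=8
Drop 6: J rot2 at col 0 lands with bottom-row=8; cleared 0 line(s) (total 1); column heights now [10 10 10 4], max=10
Drop 7: J rot2 at col 1 lands with bottom-row=9; cleared 1 line(s) (total 2); column heights now [0 10 10 10], max=10

Answer: 2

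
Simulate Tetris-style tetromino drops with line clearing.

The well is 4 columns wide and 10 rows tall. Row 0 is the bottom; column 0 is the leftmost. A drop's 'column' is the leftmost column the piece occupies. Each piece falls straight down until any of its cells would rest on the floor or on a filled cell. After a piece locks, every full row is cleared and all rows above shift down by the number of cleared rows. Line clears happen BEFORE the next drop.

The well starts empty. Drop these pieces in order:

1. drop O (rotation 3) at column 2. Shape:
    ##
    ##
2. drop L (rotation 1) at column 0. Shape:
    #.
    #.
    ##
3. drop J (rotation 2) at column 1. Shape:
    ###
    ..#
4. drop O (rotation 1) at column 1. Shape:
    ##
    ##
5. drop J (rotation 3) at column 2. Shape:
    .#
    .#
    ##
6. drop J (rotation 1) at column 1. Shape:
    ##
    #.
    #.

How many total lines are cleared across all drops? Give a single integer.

Answer: 1

Derivation:
Drop 1: O rot3 at col 2 lands with bottom-row=0; cleared 0 line(s) (total 0); column heights now [0 0 2 2], max=2
Drop 2: L rot1 at col 0 lands with bottom-row=0; cleared 1 line(s) (total 1); column heights now [2 0 1 1], max=2
Drop 3: J rot2 at col 1 lands with bottom-row=1; cleared 0 line(s) (total 1); column heights now [2 3 3 3], max=3
Drop 4: O rot1 at col 1 lands with bottom-row=3; cleared 0 line(s) (total 1); column heights now [2 5 5 3], max=5
Drop 5: J rot3 at col 2 lands with bottom-row=5; cleared 0 line(s) (total 1); column heights now [2 5 6 8], max=8
Drop 6: J rot1 at col 1 lands with bottom-row=5; cleared 0 line(s) (total 1); column heights now [2 8 8 8], max=8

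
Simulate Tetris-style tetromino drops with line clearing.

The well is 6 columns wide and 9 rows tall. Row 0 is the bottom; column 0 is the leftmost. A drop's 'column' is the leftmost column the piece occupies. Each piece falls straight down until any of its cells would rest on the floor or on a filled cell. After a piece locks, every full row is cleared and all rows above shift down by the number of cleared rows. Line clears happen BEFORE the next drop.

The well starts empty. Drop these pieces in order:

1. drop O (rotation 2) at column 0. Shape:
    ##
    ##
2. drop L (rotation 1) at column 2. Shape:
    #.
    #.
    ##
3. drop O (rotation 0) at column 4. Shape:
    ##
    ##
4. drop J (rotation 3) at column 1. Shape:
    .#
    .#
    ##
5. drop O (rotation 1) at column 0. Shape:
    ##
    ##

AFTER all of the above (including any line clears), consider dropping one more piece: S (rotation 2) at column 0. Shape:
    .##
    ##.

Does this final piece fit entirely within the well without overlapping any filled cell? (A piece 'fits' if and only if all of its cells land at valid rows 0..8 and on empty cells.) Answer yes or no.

Drop 1: O rot2 at col 0 lands with bottom-row=0; cleared 0 line(s) (total 0); column heights now [2 2 0 0 0 0], max=2
Drop 2: L rot1 at col 2 lands with bottom-row=0; cleared 0 line(s) (total 0); column heights now [2 2 3 1 0 0], max=3
Drop 3: O rot0 at col 4 lands with bottom-row=0; cleared 1 line(s) (total 1); column heights now [1 1 2 0 1 1], max=2
Drop 4: J rot3 at col 1 lands with bottom-row=2; cleared 0 line(s) (total 1); column heights now [1 3 5 0 1 1], max=5
Drop 5: O rot1 at col 0 lands with bottom-row=3; cleared 0 line(s) (total 1); column heights now [5 5 5 0 1 1], max=5
Test piece S rot2 at col 0 (width 3): heights before test = [5 5 5 0 1 1]; fits = True

Answer: yes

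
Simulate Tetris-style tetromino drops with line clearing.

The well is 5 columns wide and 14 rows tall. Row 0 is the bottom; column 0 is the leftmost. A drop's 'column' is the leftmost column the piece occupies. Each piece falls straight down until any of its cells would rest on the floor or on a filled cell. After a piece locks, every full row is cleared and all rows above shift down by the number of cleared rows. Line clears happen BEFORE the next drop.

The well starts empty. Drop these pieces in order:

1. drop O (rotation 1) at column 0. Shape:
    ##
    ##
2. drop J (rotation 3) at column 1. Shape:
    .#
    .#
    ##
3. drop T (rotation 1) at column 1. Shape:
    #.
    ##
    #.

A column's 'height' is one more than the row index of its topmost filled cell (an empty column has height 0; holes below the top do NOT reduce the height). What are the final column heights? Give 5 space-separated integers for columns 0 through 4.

Drop 1: O rot1 at col 0 lands with bottom-row=0; cleared 0 line(s) (total 0); column heights now [2 2 0 0 0], max=2
Drop 2: J rot3 at col 1 lands with bottom-row=2; cleared 0 line(s) (total 0); column heights now [2 3 5 0 0], max=5
Drop 3: T rot1 at col 1 lands with bottom-row=4; cleared 0 line(s) (total 0); column heights now [2 7 6 0 0], max=7

Answer: 2 7 6 0 0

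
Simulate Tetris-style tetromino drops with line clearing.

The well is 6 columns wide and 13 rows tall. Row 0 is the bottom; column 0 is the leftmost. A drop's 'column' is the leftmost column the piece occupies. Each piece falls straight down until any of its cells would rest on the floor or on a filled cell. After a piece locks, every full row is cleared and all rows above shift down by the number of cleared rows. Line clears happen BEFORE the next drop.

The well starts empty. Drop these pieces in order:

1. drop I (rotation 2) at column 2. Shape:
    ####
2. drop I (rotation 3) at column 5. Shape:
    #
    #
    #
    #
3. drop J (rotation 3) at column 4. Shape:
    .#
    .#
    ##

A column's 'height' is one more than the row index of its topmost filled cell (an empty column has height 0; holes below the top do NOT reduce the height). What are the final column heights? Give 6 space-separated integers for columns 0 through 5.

Drop 1: I rot2 at col 2 lands with bottom-row=0; cleared 0 line(s) (total 0); column heights now [0 0 1 1 1 1], max=1
Drop 2: I rot3 at col 5 lands with bottom-row=1; cleared 0 line(s) (total 0); column heights now [0 0 1 1 1 5], max=5
Drop 3: J rot3 at col 4 lands with bottom-row=5; cleared 0 line(s) (total 0); column heights now [0 0 1 1 6 8], max=8

Answer: 0 0 1 1 6 8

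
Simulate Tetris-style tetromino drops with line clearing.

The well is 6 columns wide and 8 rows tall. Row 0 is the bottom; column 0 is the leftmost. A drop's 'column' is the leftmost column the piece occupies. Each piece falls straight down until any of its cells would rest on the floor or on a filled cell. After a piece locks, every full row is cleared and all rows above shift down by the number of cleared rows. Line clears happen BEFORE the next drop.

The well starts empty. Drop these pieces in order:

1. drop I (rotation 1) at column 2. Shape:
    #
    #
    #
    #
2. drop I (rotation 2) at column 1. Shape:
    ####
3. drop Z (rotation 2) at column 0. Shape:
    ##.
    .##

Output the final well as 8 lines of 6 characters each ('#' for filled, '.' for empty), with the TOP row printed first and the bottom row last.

Drop 1: I rot1 at col 2 lands with bottom-row=0; cleared 0 line(s) (total 0); column heights now [0 0 4 0 0 0], max=4
Drop 2: I rot2 at col 1 lands with bottom-row=4; cleared 0 line(s) (total 0); column heights now [0 5 5 5 5 0], max=5
Drop 3: Z rot2 at col 0 lands with bottom-row=5; cleared 0 line(s) (total 0); column heights now [7 7 6 5 5 0], max=7

Answer: ......
##....
.##...
.####.
..#...
..#...
..#...
..#...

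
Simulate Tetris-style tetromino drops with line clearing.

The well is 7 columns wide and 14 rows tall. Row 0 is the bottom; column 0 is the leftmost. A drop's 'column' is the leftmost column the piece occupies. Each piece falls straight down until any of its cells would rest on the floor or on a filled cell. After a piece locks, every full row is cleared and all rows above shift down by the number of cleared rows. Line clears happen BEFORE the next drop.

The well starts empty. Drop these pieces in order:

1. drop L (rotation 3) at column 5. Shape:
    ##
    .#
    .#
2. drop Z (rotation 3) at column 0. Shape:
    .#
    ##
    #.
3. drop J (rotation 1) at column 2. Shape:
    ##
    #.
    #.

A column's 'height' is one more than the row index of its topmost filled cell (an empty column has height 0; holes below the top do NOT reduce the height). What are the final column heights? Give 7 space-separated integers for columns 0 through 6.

Drop 1: L rot3 at col 5 lands with bottom-row=0; cleared 0 line(s) (total 0); column heights now [0 0 0 0 0 3 3], max=3
Drop 2: Z rot3 at col 0 lands with bottom-row=0; cleared 0 line(s) (total 0); column heights now [2 3 0 0 0 3 3], max=3
Drop 3: J rot1 at col 2 lands with bottom-row=0; cleared 0 line(s) (total 0); column heights now [2 3 3 3 0 3 3], max=3

Answer: 2 3 3 3 0 3 3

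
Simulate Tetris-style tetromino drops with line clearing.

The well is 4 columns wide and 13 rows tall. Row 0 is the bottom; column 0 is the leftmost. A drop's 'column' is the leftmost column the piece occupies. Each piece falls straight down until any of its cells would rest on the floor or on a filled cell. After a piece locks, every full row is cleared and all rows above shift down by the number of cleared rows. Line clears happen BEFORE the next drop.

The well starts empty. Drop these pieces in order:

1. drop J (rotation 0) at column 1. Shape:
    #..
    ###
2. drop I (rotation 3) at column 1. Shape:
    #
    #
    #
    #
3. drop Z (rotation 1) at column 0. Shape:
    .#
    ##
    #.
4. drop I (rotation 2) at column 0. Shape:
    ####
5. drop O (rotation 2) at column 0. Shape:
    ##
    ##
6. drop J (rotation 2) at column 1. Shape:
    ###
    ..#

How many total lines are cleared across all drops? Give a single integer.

Answer: 1

Derivation:
Drop 1: J rot0 at col 1 lands with bottom-row=0; cleared 0 line(s) (total 0); column heights now [0 2 1 1], max=2
Drop 2: I rot3 at col 1 lands with bottom-row=2; cleared 0 line(s) (total 0); column heights now [0 6 1 1], max=6
Drop 3: Z rot1 at col 0 lands with bottom-row=5; cleared 0 line(s) (total 0); column heights now [7 8 1 1], max=8
Drop 4: I rot2 at col 0 lands with bottom-row=8; cleared 1 line(s) (total 1); column heights now [7 8 1 1], max=8
Drop 5: O rot2 at col 0 lands with bottom-row=8; cleared 0 line(s) (total 1); column heights now [10 10 1 1], max=10
Drop 6: J rot2 at col 1 lands with bottom-row=9; cleared 0 line(s) (total 1); column heights now [10 11 11 11], max=11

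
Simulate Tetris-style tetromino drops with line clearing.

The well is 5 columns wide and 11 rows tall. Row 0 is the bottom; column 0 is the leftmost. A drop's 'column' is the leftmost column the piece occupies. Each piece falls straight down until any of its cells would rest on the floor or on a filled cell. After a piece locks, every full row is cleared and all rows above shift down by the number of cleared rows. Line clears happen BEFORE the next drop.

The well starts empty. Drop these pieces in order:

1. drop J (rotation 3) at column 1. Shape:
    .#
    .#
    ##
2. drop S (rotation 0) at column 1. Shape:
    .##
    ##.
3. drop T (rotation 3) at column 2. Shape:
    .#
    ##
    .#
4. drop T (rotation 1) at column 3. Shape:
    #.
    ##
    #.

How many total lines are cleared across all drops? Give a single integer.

Drop 1: J rot3 at col 1 lands with bottom-row=0; cleared 0 line(s) (total 0); column heights now [0 1 3 0 0], max=3
Drop 2: S rot0 at col 1 lands with bottom-row=3; cleared 0 line(s) (total 0); column heights now [0 4 5 5 0], max=5
Drop 3: T rot3 at col 2 lands with bottom-row=5; cleared 0 line(s) (total 0); column heights now [0 4 7 8 0], max=8
Drop 4: T rot1 at col 3 lands with bottom-row=8; cleared 0 line(s) (total 0); column heights now [0 4 7 11 10], max=11

Answer: 0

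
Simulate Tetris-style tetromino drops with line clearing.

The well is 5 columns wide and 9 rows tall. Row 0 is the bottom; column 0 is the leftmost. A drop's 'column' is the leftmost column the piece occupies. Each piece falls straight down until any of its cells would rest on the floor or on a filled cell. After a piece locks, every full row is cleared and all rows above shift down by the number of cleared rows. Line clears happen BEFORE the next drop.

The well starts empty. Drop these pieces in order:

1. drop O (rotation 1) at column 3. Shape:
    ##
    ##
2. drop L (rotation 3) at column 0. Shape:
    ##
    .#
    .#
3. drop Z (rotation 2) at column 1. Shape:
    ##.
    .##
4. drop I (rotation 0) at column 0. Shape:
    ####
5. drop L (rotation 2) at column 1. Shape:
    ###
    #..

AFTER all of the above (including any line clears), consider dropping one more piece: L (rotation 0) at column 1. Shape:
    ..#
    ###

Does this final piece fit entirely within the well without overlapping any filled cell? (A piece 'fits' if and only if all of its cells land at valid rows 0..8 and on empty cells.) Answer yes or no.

Answer: yes

Derivation:
Drop 1: O rot1 at col 3 lands with bottom-row=0; cleared 0 line(s) (total 0); column heights now [0 0 0 2 2], max=2
Drop 2: L rot3 at col 0 lands with bottom-row=0; cleared 0 line(s) (total 0); column heights now [3 3 0 2 2], max=3
Drop 3: Z rot2 at col 1 lands with bottom-row=2; cleared 0 line(s) (total 0); column heights now [3 4 4 3 2], max=4
Drop 4: I rot0 at col 0 lands with bottom-row=4; cleared 0 line(s) (total 0); column heights now [5 5 5 5 2], max=5
Drop 5: L rot2 at col 1 lands with bottom-row=5; cleared 0 line(s) (total 0); column heights now [5 7 7 7 2], max=7
Test piece L rot0 at col 1 (width 3): heights before test = [5 7 7 7 2]; fits = True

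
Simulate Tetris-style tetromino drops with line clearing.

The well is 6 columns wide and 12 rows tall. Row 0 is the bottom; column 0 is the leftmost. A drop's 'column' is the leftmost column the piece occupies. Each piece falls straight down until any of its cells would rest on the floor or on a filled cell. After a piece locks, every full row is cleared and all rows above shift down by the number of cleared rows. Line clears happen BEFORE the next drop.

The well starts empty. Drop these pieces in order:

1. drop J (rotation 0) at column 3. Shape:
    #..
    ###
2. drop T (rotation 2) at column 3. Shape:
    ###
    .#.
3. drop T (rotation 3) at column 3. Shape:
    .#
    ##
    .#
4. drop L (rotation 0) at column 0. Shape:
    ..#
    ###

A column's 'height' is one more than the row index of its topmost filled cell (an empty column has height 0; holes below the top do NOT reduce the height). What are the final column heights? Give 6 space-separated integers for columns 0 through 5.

Answer: 0 0 1 4 5 2

Derivation:
Drop 1: J rot0 at col 3 lands with bottom-row=0; cleared 0 line(s) (total 0); column heights now [0 0 0 2 1 1], max=2
Drop 2: T rot2 at col 3 lands with bottom-row=1; cleared 0 line(s) (total 0); column heights now [0 0 0 3 3 3], max=3
Drop 3: T rot3 at col 3 lands with bottom-row=3; cleared 0 line(s) (total 0); column heights now [0 0 0 5 6 3], max=6
Drop 4: L rot0 at col 0 lands with bottom-row=0; cleared 1 line(s) (total 1); column heights now [0 0 1 4 5 2], max=5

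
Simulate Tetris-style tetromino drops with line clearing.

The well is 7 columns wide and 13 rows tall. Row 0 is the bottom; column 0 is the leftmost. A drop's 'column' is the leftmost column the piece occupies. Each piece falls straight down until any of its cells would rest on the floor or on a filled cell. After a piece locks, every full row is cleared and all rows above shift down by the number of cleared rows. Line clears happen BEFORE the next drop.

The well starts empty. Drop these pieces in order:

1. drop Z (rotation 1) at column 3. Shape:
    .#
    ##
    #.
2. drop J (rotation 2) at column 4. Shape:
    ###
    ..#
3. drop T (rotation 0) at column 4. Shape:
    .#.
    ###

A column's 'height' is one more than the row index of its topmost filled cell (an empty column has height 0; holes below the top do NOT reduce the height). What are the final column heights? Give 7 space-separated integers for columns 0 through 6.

Drop 1: Z rot1 at col 3 lands with bottom-row=0; cleared 0 line(s) (total 0); column heights now [0 0 0 2 3 0 0], max=3
Drop 2: J rot2 at col 4 lands with bottom-row=2; cleared 0 line(s) (total 0); column heights now [0 0 0 2 4 4 4], max=4
Drop 3: T rot0 at col 4 lands with bottom-row=4; cleared 0 line(s) (total 0); column heights now [0 0 0 2 5 6 5], max=6

Answer: 0 0 0 2 5 6 5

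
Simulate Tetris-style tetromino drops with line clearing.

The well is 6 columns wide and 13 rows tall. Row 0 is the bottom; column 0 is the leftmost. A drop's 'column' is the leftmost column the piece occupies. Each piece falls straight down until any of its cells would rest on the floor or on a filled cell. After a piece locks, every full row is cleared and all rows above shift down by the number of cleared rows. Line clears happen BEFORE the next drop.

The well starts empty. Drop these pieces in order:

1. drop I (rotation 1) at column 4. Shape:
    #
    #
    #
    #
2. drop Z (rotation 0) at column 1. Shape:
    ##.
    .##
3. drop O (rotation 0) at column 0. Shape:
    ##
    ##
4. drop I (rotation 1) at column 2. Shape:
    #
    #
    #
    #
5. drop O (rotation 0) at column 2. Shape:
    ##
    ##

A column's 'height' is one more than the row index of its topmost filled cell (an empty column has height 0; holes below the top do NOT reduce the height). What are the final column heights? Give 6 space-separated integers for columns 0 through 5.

Answer: 4 4 8 8 4 0

Derivation:
Drop 1: I rot1 at col 4 lands with bottom-row=0; cleared 0 line(s) (total 0); column heights now [0 0 0 0 4 0], max=4
Drop 2: Z rot0 at col 1 lands with bottom-row=0; cleared 0 line(s) (total 0); column heights now [0 2 2 1 4 0], max=4
Drop 3: O rot0 at col 0 lands with bottom-row=2; cleared 0 line(s) (total 0); column heights now [4 4 2 1 4 0], max=4
Drop 4: I rot1 at col 2 lands with bottom-row=2; cleared 0 line(s) (total 0); column heights now [4 4 6 1 4 0], max=6
Drop 5: O rot0 at col 2 lands with bottom-row=6; cleared 0 line(s) (total 0); column heights now [4 4 8 8 4 0], max=8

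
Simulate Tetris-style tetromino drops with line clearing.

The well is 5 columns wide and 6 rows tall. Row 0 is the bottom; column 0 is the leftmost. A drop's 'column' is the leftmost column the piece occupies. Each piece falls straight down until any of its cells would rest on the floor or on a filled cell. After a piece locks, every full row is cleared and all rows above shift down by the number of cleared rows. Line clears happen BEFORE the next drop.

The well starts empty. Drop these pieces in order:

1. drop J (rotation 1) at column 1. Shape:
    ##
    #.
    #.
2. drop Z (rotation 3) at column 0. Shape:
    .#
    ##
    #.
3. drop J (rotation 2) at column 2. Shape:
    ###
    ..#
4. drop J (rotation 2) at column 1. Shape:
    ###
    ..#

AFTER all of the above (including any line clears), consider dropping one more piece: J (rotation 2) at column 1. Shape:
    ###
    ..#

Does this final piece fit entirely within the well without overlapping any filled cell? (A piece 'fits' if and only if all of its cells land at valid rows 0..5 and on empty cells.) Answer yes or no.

Answer: no

Derivation:
Drop 1: J rot1 at col 1 lands with bottom-row=0; cleared 0 line(s) (total 0); column heights now [0 3 3 0 0], max=3
Drop 2: Z rot3 at col 0 lands with bottom-row=2; cleared 0 line(s) (total 0); column heights now [4 5 3 0 0], max=5
Drop 3: J rot2 at col 2 lands with bottom-row=2; cleared 1 line(s) (total 1); column heights now [3 4 3 0 3], max=4
Drop 4: J rot2 at col 1 lands with bottom-row=3; cleared 0 line(s) (total 1); column heights now [3 5 5 5 3], max=5
Test piece J rot2 at col 1 (width 3): heights before test = [3 5 5 5 3]; fits = False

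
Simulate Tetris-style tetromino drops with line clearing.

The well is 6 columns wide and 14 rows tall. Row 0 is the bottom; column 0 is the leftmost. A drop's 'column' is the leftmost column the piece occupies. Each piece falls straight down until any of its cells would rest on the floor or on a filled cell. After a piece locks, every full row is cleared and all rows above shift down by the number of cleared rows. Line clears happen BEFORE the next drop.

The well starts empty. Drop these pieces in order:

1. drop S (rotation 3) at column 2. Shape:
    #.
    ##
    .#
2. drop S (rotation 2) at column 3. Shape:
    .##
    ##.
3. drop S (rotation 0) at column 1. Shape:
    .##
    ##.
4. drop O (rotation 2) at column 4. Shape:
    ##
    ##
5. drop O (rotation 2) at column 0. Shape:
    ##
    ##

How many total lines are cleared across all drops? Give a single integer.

Drop 1: S rot3 at col 2 lands with bottom-row=0; cleared 0 line(s) (total 0); column heights now [0 0 3 2 0 0], max=3
Drop 2: S rot2 at col 3 lands with bottom-row=2; cleared 0 line(s) (total 0); column heights now [0 0 3 3 4 4], max=4
Drop 3: S rot0 at col 1 lands with bottom-row=3; cleared 0 line(s) (total 0); column heights now [0 4 5 5 4 4], max=5
Drop 4: O rot2 at col 4 lands with bottom-row=4; cleared 0 line(s) (total 0); column heights now [0 4 5 5 6 6], max=6
Drop 5: O rot2 at col 0 lands with bottom-row=4; cleared 1 line(s) (total 1); column heights now [5 5 4 3 5 5], max=5

Answer: 1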